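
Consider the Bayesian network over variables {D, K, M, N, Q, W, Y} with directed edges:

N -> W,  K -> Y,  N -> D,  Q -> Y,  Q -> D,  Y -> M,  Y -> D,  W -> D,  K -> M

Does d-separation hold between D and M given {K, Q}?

No

Enumerating the 4 paths from D to M and testing each for blocking by {K, Q}:
Path 1: D ← Q → Y → M
  Q is a fork here and Q is conditioned on, so the path is blocked at Q.
Path 2: D ← Q → Y ← K → M
  Q is a fork here and Q is conditioned on, so the path is blocked at Q.
Path 3: D ← Y → M
  Y is a fork and Y is not conditioned on — no node blocks this path, so it is active.
Path 4: D ← Y ← K → M
  K is a fork here and K is conditioned on, so the path is blocked at K.
Because an active path exists, D and M are not d-separated.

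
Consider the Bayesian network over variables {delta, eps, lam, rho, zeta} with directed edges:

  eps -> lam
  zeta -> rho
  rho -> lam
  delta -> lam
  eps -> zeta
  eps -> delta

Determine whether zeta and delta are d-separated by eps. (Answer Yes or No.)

Enumerating the 4 paths from zeta to delta and testing each for blocking by {eps}:
Path 1: zeta → rho → lam ← delta
  lam is a collider here and neither lam nor any of its descendants is conditioned on, so the collider stays closed — the path is blocked at lam.
Path 2: zeta → rho → lam ← eps → delta
  lam is a collider here and neither lam nor any of its descendants is conditioned on, so the collider stays closed — the path is blocked at lam.
Path 3: zeta ← eps → delta
  eps is a fork here and eps is conditioned on, so the path is blocked at eps.
Path 4: zeta ← eps → lam ← delta
  eps is a fork here and eps is conditioned on, so the path is blocked at eps.
Since every path is blocked, d-separation holds.

Yes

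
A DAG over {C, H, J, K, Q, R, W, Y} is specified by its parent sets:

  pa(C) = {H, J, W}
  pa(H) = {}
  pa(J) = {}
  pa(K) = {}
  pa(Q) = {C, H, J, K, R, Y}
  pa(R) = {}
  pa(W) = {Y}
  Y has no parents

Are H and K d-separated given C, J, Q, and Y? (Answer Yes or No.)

4 paths connect H and K; each must be blocked for d-separation to hold:
Path 1: H → Q ← K
  Q is a collider and Q is conditioned on, which opens it — no node blocks this path, so it is active.
Path 2: H → C → Q ← K
  C is a chain here and C is conditioned on, so the path is blocked at C.
Path 3: H → C ← J → Q ← K
  J is a fork here and J is conditioned on, so the path is blocked at J.
Path 4: H → C ← W ← Y → Q ← K
  Y is a fork here and Y is conditioned on, so the path is blocked at Y.
Because an active path exists, H and K are not d-separated.

No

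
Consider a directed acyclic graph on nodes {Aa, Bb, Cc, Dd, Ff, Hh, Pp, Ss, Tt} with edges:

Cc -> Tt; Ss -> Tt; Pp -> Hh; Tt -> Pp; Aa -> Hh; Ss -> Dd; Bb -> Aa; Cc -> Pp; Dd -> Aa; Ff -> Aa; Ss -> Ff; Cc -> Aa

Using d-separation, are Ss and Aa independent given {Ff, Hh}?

We examine all 6 paths between Ss and Aa:
Path 1: Ss → Dd → Aa
  Dd is a chain and Dd is not conditioned on — no node blocks this path, so it is active.
Path 2: Ss → Tt → Pp → Hh ← Aa
  Tt is a chain and Tt is not conditioned on; Pp is a chain and Pp is not conditioned on; Hh is a collider and Hh is conditioned on, which opens it — no node blocks this path, so it is active.
Path 3: Ss → Tt → Pp ← Cc → Aa
  Tt is a chain and Tt is not conditioned on; Pp is a collider and its descendant Hh is conditioned on, which opens it; Cc is a fork and Cc is not conditioned on — no node blocks this path, so it is active.
Path 4: Ss → Tt ← Cc → Pp → Hh ← Aa
  Tt is a collider and its descendant Hh is conditioned on, which opens it; Cc is a fork and Cc is not conditioned on; Pp is a chain and Pp is not conditioned on; Hh is a collider and Hh is conditioned on, which opens it — no node blocks this path, so it is active.
Path 5: Ss → Tt ← Cc → Aa
  Tt is a collider and its descendant Hh is conditioned on, which opens it; Cc is a fork and Cc is not conditioned on — no node blocks this path, so it is active.
Path 6: Ss → Ff → Aa
  Ff is a chain here and Ff is conditioned on, so the path is blocked at Ff.
At least one path is unblocked, so d-separation fails.

No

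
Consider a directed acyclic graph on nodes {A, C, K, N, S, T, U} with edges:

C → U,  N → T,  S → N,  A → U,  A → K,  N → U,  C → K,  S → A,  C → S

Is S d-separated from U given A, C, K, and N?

Yes — S and U are d-separated given {A, C, K, N}.

There are 5 undirected paths between S and U; checking each against the conditioning set {A, C, K, N}:
  1. S → A → U — A:chain[blocks] ⇒ blocked
  2. S → A → K ← C → U — A:chain[blocks]; K:collider[open]; C:fork[blocks] ⇒ blocked
  3. S → N → U — N:chain[blocks] ⇒ blocked
  4. S ← C → U — C:fork[blocks] ⇒ blocked
  5. S ← C → K ← A → U — C:fork[blocks]; K:collider[open]; A:fork[blocks] ⇒ blocked
Since every path is blocked, d-separation holds.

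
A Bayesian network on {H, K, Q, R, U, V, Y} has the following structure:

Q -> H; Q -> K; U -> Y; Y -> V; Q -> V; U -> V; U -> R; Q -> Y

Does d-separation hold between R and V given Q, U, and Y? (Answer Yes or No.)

Yes — R and V are d-separated given {Q, U, Y}.

Enumerating the 3 paths from R to V and testing each for blocking by {Q, U, Y}:
Path 1: R ← U → Y ← Q → V
  U is a fork here and U is conditioned on, so the path is blocked at U.
Path 2: R ← U → Y → V
  U is a fork here and U is conditioned on, so the path is blocked at U.
Path 3: R ← U → V
  U is a fork here and U is conditioned on, so the path is blocked at U.
All paths are blocked; R ⊥ V | {Q, U, Y} holds.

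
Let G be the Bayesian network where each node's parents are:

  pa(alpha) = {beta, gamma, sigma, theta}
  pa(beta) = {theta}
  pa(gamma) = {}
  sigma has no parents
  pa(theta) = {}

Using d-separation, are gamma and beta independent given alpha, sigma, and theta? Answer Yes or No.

No

We examine all 2 paths between gamma and beta:
Path 1: gamma → alpha ← theta → beta
  theta is a fork here and theta is conditioned on, so the path is blocked at theta.
Path 2: gamma → alpha ← beta
  alpha is a collider and alpha is conditioned on, which opens it — no node blocks this path, so it is active.
Because an active path exists, gamma and beta are not d-separated.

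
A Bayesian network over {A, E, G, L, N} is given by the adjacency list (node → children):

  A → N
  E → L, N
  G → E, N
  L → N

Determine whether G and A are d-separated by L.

We examine all 3 paths between G and A:
Path 1: G → E → N ← A
  N is a collider here and neither N nor any of its descendants is conditioned on, so the collider stays closed — the path is blocked at N.
Path 2: G → E → L → N ← A
  L is a chain here and L is conditioned on, so the path is blocked at L.
Path 3: G → N ← A
  N is a collider here and neither N nor any of its descendants is conditioned on, so the collider stays closed — the path is blocked at N.
All paths are blocked; G ⊥ A | {L} holds.

Yes — G and A are d-separated given {L}.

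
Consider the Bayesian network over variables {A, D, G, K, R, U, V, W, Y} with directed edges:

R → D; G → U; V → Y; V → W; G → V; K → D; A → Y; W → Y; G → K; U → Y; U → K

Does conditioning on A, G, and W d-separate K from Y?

No

We examine all 6 paths between K and Y:
Path 1: K ← U → Y
  U is a fork and U is not conditioned on — no node blocks this path, so it is active.
Path 2: K ← U ← G → V → Y
  G is a fork here and G is conditioned on, so the path is blocked at G.
Path 3: K ← U ← G → V → W → Y
  G is a fork here and G is conditioned on, so the path is blocked at G.
Path 4: K ← G → U → Y
  G is a fork here and G is conditioned on, so the path is blocked at G.
Path 5: K ← G → V → Y
  G is a fork here and G is conditioned on, so the path is blocked at G.
Path 6: K ← G → V → W → Y
  G is a fork here and G is conditioned on, so the path is blocked at G.
At least one path is unblocked, so d-separation fails.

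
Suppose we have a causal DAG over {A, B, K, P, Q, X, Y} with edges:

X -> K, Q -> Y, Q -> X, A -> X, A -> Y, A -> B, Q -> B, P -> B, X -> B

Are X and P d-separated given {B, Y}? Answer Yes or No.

No

We examine all 5 paths between X and P:
  1. X ← Q → B ← P — Q:fork[open]; B:collider[open] ⇒ active
  2. X ← Q → Y ← A → B ← P — Q:fork[open]; Y:collider[open]; A:fork[open]; B:collider[open] ⇒ active
  3. X → B ← P — B:collider[open] ⇒ active
  4. X ← A → B ← P — A:fork[open]; B:collider[open] ⇒ active
  5. X ← A → Y ← Q → B ← P — A:fork[open]; Y:collider[open]; Q:fork[open]; B:collider[open] ⇒ active
Since the path X ← Q → B ← P is active, X and P are not d-separated given {B, Y}.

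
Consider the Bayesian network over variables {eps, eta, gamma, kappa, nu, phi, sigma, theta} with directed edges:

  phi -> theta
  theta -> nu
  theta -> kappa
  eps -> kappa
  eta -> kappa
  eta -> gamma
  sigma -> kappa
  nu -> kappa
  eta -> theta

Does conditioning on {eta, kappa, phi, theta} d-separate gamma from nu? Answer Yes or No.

Yes — gamma and nu are d-separated given {eta, kappa, phi, theta}.

We examine all 4 paths between gamma and nu:
  1. gamma ← eta → theta → kappa ← nu — eta:fork[blocks]; theta:chain[blocks]; kappa:collider[open] ⇒ blocked
  2. gamma ← eta → theta → nu — eta:fork[blocks]; theta:chain[blocks] ⇒ blocked
  3. gamma ← eta → kappa ← theta → nu — eta:fork[blocks]; kappa:collider[open]; theta:fork[blocks] ⇒ blocked
  4. gamma ← eta → kappa ← nu — eta:fork[blocks]; kappa:collider[open] ⇒ blocked
All paths are blocked; gamma ⊥ nu | {eta, kappa, phi, theta} holds.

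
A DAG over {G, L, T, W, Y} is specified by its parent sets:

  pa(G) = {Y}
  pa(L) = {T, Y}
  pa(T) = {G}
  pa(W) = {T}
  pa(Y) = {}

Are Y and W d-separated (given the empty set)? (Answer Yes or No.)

No

2 paths connect Y and W; each must be blocked for d-separation to hold:
Path 1: Y → G → T → W
  G is a chain and G is not conditioned on; T is a chain and T is not conditioned on — no node blocks this path, so it is active.
Path 2: Y → L ← T → W
  L is a collider here and neither L nor any of its descendants is conditioned on, so the collider stays closed — the path is blocked at L.
Since the path Y → G → T → W is active, Y and W are not d-separated given ∅.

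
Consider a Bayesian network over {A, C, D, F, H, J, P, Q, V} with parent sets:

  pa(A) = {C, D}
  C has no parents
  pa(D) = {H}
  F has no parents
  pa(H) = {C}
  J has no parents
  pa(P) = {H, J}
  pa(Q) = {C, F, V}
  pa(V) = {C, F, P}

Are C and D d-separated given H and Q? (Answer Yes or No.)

There are 5 undirected paths between C and D; checking each against the conditioning set {H, Q}:
Path 1: C → Q ← V ← P ← H → D
  H is a fork here and H is conditioned on, so the path is blocked at H.
Path 2: C → Q ← F → V ← P ← H → D
  H is a fork here and H is conditioned on, so the path is blocked at H.
Path 3: C → A ← D
  A is a collider here and neither A nor any of its descendants is conditioned on, so the collider stays closed — the path is blocked at A.
Path 4: C → V ← P ← H → D
  H is a fork here and H is conditioned on, so the path is blocked at H.
Path 5: C → H → D
  H is a chain here and H is conditioned on, so the path is blocked at H.
Since every path is blocked, d-separation holds.

Yes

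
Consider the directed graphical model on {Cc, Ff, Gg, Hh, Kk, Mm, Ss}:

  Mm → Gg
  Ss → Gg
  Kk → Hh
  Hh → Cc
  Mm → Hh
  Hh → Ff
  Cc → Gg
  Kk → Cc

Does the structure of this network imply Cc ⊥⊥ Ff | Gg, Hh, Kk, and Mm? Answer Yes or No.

Yes — Cc and Ff are d-separated given {Gg, Hh, Kk, Mm}.

We examine all 3 paths between Cc and Ff:
  1. Cc → Gg ← Mm → Hh → Ff — Gg:collider[open]; Mm:fork[blocks]; Hh:chain[blocks] ⇒ blocked
  2. Cc ← Hh → Ff — Hh:fork[blocks] ⇒ blocked
  3. Cc ← Kk → Hh → Ff — Kk:fork[blocks]; Hh:chain[blocks] ⇒ blocked
Every path is blocked, so Cc and Ff are d-separated given {Gg, Hh, Kk, Mm}.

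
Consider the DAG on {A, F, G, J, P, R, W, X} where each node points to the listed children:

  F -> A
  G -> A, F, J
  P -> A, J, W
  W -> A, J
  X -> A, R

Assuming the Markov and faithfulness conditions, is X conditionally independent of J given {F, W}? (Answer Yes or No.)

Yes

Enumerating the 6 paths from X to J and testing each for blocking by {F, W}:
Path 1: X → A ← G → J
  A is a collider here and neither A nor any of its descendants is conditioned on, so the collider stays closed — the path is blocked at A.
Path 2: X → A ← P → J
  A is a collider here and neither A nor any of its descendants is conditioned on, so the collider stays closed — the path is blocked at A.
Path 3: X → A ← P → W → J
  A is a collider here and neither A nor any of its descendants is conditioned on, so the collider stays closed — the path is blocked at A.
Path 4: X → A ← F ← G → J
  A is a collider here and neither A nor any of its descendants is conditioned on, so the collider stays closed — the path is blocked at A.
Path 5: X → A ← W → J
  A is a collider here and neither A nor any of its descendants is conditioned on, so the collider stays closed — the path is blocked at A.
Path 6: X → A ← W ← P → J
  A is a collider here and neither A nor any of its descendants is conditioned on, so the collider stays closed — the path is blocked at A.
Every path is blocked, so X and J are d-separated given {F, W}.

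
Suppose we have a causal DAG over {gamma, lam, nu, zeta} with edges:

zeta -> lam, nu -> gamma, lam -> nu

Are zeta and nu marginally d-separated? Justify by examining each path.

Only one path connects zeta and nu:
Path 1: zeta → lam → nu
  lam is a chain and lam is not conditioned on — no node blocks this path, so it is active.
Because an active path exists, zeta and nu are not d-separated.

No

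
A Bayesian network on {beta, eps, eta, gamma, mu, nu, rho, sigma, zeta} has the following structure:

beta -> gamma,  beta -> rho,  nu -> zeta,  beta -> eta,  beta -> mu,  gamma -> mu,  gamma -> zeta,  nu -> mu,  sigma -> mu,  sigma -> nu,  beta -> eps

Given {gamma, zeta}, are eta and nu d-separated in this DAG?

Yes

Enumerating the 6 paths from eta to nu and testing each for blocking by {gamma, zeta}:
Path 1: eta ← beta → gamma → mu ← nu
  gamma is a chain here and gamma is conditioned on, so the path is blocked at gamma.
Path 2: eta ← beta → gamma → mu ← sigma → nu
  gamma is a chain here and gamma is conditioned on, so the path is blocked at gamma.
Path 3: eta ← beta → gamma → zeta ← nu
  gamma is a chain here and gamma is conditioned on, so the path is blocked at gamma.
Path 4: eta ← beta → mu ← nu
  mu is a collider here and neither mu nor any of its descendants is conditioned on, so the collider stays closed — the path is blocked at mu.
Path 5: eta ← beta → mu ← gamma → zeta ← nu
  mu is a collider here and neither mu nor any of its descendants is conditioned on, so the collider stays closed — the path is blocked at mu.
Path 6: eta ← beta → mu ← sigma → nu
  mu is a collider here and neither mu nor any of its descendants is conditioned on, so the collider stays closed — the path is blocked at mu.
Since every path is blocked, d-separation holds.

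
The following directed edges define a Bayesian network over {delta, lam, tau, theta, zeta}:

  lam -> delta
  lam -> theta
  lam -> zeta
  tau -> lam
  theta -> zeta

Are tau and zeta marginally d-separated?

No

We examine all 2 paths between tau and zeta:
Path 1: tau → lam → theta → zeta
  lam is a chain and lam is not conditioned on; theta is a chain and theta is not conditioned on — no node blocks this path, so it is active.
Path 2: tau → lam → zeta
  lam is a chain and lam is not conditioned on — no node blocks this path, so it is active.
At least one path is unblocked, so d-separation fails.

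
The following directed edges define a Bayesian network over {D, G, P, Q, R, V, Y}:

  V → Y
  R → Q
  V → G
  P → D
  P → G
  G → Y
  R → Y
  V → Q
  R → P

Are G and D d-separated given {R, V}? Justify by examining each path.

Enumerating the 5 paths from G to D and testing each for blocking by {R, V}:
Path 1: G ← V → Q ← R → P → D
  V is a fork here and V is conditioned on, so the path is blocked at V.
Path 2: G ← V → Y ← R → P → D
  V is a fork here and V is conditioned on, so the path is blocked at V.
Path 3: G → Y ← V → Q ← R → P → D
  Y is a collider here and neither Y nor any of its descendants is conditioned on, so the collider stays closed — the path is blocked at Y.
Path 4: G → Y ← R → P → D
  Y is a collider here and neither Y nor any of its descendants is conditioned on, so the collider stays closed — the path is blocked at Y.
Path 5: G ← P → D
  P is a fork and P is not conditioned on — no node blocks this path, so it is active.
At least one path is unblocked, so d-separation fails.

No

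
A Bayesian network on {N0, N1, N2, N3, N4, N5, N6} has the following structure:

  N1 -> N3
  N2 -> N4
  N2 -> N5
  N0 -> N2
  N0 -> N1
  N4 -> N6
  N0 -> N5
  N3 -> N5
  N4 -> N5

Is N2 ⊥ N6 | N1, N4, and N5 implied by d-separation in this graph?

Yes

We examine all 4 paths between N2 and N6:
Path 1: N2 → N5 ← N4 → N6
  N4 is a fork here and N4 is conditioned on, so the path is blocked at N4.
Path 2: N2 ← N0 → N1 → N3 → N5 ← N4 → N6
  N1 is a chain here and N1 is conditioned on, so the path is blocked at N1.
Path 3: N2 ← N0 → N5 ← N4 → N6
  N4 is a fork here and N4 is conditioned on, so the path is blocked at N4.
Path 4: N2 → N4 → N6
  N4 is a chain here and N4 is conditioned on, so the path is blocked at N4.
All paths are blocked; N2 ⊥ N6 | {N1, N4, N5} holds.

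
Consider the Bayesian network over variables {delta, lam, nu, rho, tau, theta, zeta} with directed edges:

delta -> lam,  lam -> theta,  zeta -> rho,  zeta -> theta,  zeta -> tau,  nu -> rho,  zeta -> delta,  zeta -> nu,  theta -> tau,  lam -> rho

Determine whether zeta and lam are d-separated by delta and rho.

5 paths connect zeta and lam; each must be blocked for d-separation to hold:
Path 1: zeta → rho ← lam
  rho is a collider and rho is conditioned on, which opens it — no node blocks this path, so it is active.
Path 2: zeta → delta → lam
  delta is a chain here and delta is conditioned on, so the path is blocked at delta.
Path 3: zeta → nu → rho ← lam
  nu is a chain and nu is not conditioned on; rho is a collider and rho is conditioned on, which opens it — no node blocks this path, so it is active.
Path 4: zeta → tau ← theta ← lam
  tau is a collider here and neither tau nor any of its descendants is conditioned on, so the collider stays closed — the path is blocked at tau.
Path 5: zeta → theta ← lam
  theta is a collider here and neither theta nor any of its descendants is conditioned on, so the collider stays closed — the path is blocked at theta.
Because an active path exists, zeta and lam are not d-separated.

No — zeta and lam are not d-separated given {delta, rho}.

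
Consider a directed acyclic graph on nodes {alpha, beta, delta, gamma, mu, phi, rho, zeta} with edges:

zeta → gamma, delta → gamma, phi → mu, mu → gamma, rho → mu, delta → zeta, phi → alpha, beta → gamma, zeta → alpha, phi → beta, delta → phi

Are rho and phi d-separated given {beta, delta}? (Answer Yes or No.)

Enumerating the 6 paths from rho to phi and testing each for blocking by {beta, delta}:
  1. rho → mu → gamma ← zeta → alpha ← phi — mu:chain[open]; gamma:collider[blocks]; zeta:fork[open]; alpha:collider[blocks] ⇒ blocked
  2. rho → mu → gamma ← zeta ← delta → phi — mu:chain[open]; gamma:collider[blocks]; zeta:chain[open]; delta:fork[blocks] ⇒ blocked
  3. rho → mu → gamma ← beta ← phi — mu:chain[open]; gamma:collider[blocks]; beta:chain[blocks] ⇒ blocked
  4. rho → mu → gamma ← delta → zeta → alpha ← phi — mu:chain[open]; gamma:collider[blocks]; delta:fork[blocks]; zeta:chain[open]; alpha:collider[blocks] ⇒ blocked
  5. rho → mu → gamma ← delta → phi — mu:chain[open]; gamma:collider[blocks]; delta:fork[blocks] ⇒ blocked
  6. rho → mu ← phi — mu:collider[blocks] ⇒ blocked
All paths are blocked; rho ⊥ phi | {beta, delta} holds.

Yes — rho and phi are d-separated given {beta, delta}.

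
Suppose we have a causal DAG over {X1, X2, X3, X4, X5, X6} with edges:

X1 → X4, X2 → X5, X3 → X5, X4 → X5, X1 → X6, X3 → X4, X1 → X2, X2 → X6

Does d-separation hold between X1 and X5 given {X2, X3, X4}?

Yes

We examine all 4 paths between X1 and X5:
Path 1: X1 → X4 ← X3 → X5
  X3 is a fork here and X3 is conditioned on, so the path is blocked at X3.
Path 2: X1 → X4 → X5
  X4 is a chain here and X4 is conditioned on, so the path is blocked at X4.
Path 3: X1 → X6 ← X2 → X5
  X6 is a collider here and neither X6 nor any of its descendants is conditioned on, so the collider stays closed — the path is blocked at X6.
Path 4: X1 → X2 → X5
  X2 is a chain here and X2 is conditioned on, so the path is blocked at X2.
Since every path is blocked, d-separation holds.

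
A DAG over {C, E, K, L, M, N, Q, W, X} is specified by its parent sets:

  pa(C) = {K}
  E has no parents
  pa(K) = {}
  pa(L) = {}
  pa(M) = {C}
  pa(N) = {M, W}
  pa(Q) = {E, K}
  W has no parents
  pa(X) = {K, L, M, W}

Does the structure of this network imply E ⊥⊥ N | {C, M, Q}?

There are 4 undirected paths between E and N; checking each against the conditioning set {C, M, Q}:
Path 1: E → Q ← K → X ← W → N
  X is a collider here and neither X nor any of its descendants is conditioned on, so the collider stays closed — the path is blocked at X.
Path 2: E → Q ← K → X ← M → N
  X is a collider here and neither X nor any of its descendants is conditioned on, so the collider stays closed — the path is blocked at X.
Path 3: E → Q ← K → C → M → N
  C is a chain here and C is conditioned on, so the path is blocked at C.
Path 4: E → Q ← K → C → M → X ← W → N
  C is a chain here and C is conditioned on, so the path is blocked at C.
All paths are blocked; E ⊥ N | {C, M, Q} holds.

Yes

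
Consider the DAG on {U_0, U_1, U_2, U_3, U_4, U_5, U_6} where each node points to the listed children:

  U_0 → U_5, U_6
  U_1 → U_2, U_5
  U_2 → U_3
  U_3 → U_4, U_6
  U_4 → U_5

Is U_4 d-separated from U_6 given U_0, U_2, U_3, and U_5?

Yes

We examine all 4 paths between U_4 and U_6:
  1. U_4 ← U_3 ← U_2 ← U_1 → U_5 ← U_0 → U_6 — U_3:chain[blocks]; U_2:chain[blocks]; U_1:fork[open]; U_5:collider[open]; U_0:fork[blocks] ⇒ blocked
  2. U_4 ← U_3 → U_6 — U_3:fork[blocks] ⇒ blocked
  3. U_4 → U_5 ← U_1 → U_2 → U_3 → U_6 — U_5:collider[open]; U_1:fork[open]; U_2:chain[blocks]; U_3:chain[blocks] ⇒ blocked
  4. U_4 → U_5 ← U_0 → U_6 — U_5:collider[open]; U_0:fork[blocks] ⇒ blocked
Every path is blocked, so U_4 and U_6 are d-separated given {U_0, U_2, U_3, U_5}.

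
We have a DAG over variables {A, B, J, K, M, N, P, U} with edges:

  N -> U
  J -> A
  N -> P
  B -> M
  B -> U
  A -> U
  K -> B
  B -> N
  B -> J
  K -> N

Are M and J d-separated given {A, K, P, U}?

Enumerating the 4 paths from M to J and testing each for blocking by {A, K, P, U}:
Path 1: M ← B → U ← A ← J
  A is a chain here and A is conditioned on, so the path is blocked at A.
Path 2: M ← B → J
  B is a fork and B is not conditioned on — no node blocks this path, so it is active.
Path 3: M ← B → N → U ← A ← J
  A is a chain here and A is conditioned on, so the path is blocked at A.
Path 4: M ← B ← K → N → U ← A ← J
  K is a fork here and K is conditioned on, so the path is blocked at K.
Since the path M ← B → J is active, M and J are not d-separated given {A, K, P, U}.

No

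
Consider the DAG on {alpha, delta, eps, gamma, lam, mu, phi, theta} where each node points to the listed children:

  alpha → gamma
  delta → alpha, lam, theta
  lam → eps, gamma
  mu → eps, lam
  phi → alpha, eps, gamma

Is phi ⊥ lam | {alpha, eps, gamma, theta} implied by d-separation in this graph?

No — phi and lam are not d-separated given {alpha, eps, gamma, theta}.

6 paths connect phi and lam; each must be blocked for d-separation to hold:
Path 1: phi → alpha ← delta → lam
  alpha is a collider and alpha is conditioned on, which opens it; delta is a fork and delta is not conditioned on — no node blocks this path, so it is active.
Path 2: phi → alpha → gamma ← lam
  alpha is a chain here and alpha is conditioned on, so the path is blocked at alpha.
Path 3: phi → gamma ← alpha ← delta → lam
  alpha is a chain here and alpha is conditioned on, so the path is blocked at alpha.
Path 4: phi → gamma ← lam
  gamma is a collider and gamma is conditioned on, which opens it — no node blocks this path, so it is active.
Path 5: phi → eps ← lam
  eps is a collider and eps is conditioned on, which opens it — no node blocks this path, so it is active.
Path 6: phi → eps ← mu → lam
  eps is a collider and eps is conditioned on, which opens it; mu is a fork and mu is not conditioned on — no node blocks this path, so it is active.
At least one path is unblocked, so d-separation fails.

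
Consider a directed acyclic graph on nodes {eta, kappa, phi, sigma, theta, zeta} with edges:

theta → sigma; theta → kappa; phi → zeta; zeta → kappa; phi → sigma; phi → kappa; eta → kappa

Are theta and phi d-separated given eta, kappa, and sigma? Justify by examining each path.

Enumerating the 3 paths from theta to phi and testing each for blocking by {eta, kappa, sigma}:
Path 1: theta → kappa ← phi
  kappa is a collider and kappa is conditioned on, which opens it — no node blocks this path, so it is active.
Path 2: theta → kappa ← zeta ← phi
  kappa is a collider and kappa is conditioned on, which opens it; zeta is a chain and zeta is not conditioned on — no node blocks this path, so it is active.
Path 3: theta → sigma ← phi
  sigma is a collider and sigma is conditioned on, which opens it — no node blocks this path, so it is active.
At least one path is unblocked, so d-separation fails.

No — theta and phi are not d-separated given {eta, kappa, sigma}.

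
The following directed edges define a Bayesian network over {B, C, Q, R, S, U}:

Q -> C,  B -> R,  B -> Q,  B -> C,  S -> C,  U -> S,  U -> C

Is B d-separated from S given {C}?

We examine all 4 paths between B and S:
  1. B → Q → C ← S — Q:chain[open]; C:collider[open] ⇒ active
  2. B → Q → C ← U → S — Q:chain[open]; C:collider[open]; U:fork[open] ⇒ active
  3. B → C ← S — C:collider[open] ⇒ active
  4. B → C ← U → S — C:collider[open]; U:fork[open] ⇒ active
Since the path B → Q → C ← S is active, B and S are not d-separated given {C}.

No — B and S are not d-separated given {C}.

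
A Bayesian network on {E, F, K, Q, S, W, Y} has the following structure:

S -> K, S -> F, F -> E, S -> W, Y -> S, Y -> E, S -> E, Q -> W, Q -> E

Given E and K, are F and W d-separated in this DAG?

Enumerating the 6 paths from F to W and testing each for blocking by {E, K}:
Path 1: F → E ← Y → S → W
  E is a collider and E is conditioned on, which opens it; Y is a fork and Y is not conditioned on; S is a chain and S is not conditioned on — no node blocks this path, so it is active.
Path 2: F → E ← S → W
  E is a collider and E is conditioned on, which opens it; S is a fork and S is not conditioned on — no node blocks this path, so it is active.
Path 3: F → E ← Q → W
  E is a collider and E is conditioned on, which opens it; Q is a fork and Q is not conditioned on — no node blocks this path, so it is active.
Path 4: F ← S → W
  S is a fork and S is not conditioned on — no node blocks this path, so it is active.
Path 5: F ← S → E ← Q → W
  S is a fork and S is not conditioned on; E is a collider and E is conditioned on, which opens it; Q is a fork and Q is not conditioned on — no node blocks this path, so it is active.
Path 6: F ← S ← Y → E ← Q → W
  S is a chain and S is not conditioned on; Y is a fork and Y is not conditioned on; E is a collider and E is conditioned on, which opens it; Q is a fork and Q is not conditioned on — no node blocks this path, so it is active.
At least one path is unblocked, so d-separation fails.

No — F and W are not d-separated given {E, K}.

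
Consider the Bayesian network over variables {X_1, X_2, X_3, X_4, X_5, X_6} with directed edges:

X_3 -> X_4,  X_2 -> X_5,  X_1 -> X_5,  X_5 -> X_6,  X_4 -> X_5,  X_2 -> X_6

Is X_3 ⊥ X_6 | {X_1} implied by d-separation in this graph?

2 paths connect X_3 and X_6; each must be blocked for d-separation to hold:
Path 1: X_3 → X_4 → X_5 → X_6
  X_4 is a chain and X_4 is not conditioned on; X_5 is a chain and X_5 is not conditioned on — no node blocks this path, so it is active.
Path 2: X_3 → X_4 → X_5 ← X_2 → X_6
  X_5 is a collider here and neither X_5 nor any of its descendants is conditioned on, so the collider stays closed — the path is blocked at X_5.
At least one path is unblocked, so d-separation fails.

No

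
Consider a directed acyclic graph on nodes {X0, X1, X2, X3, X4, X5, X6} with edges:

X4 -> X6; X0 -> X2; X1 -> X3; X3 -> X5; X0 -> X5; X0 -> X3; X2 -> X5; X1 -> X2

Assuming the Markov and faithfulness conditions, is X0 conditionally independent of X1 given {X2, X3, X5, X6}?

We examine all 6 paths between X0 and X1:
Path 1: X0 → X2 → X5 ← X3 ← X1
  X2 is a chain here and X2 is conditioned on, so the path is blocked at X2.
Path 2: X0 → X2 ← X1
  X2 is a collider and X2 is conditioned on, which opens it — no node blocks this path, so it is active.
Path 3: X0 → X3 → X5 ← X2 ← X1
  X3 is a chain here and X3 is conditioned on, so the path is blocked at X3.
Path 4: X0 → X3 ← X1
  X3 is a collider and X3 is conditioned on, which opens it — no node blocks this path, so it is active.
Path 5: X0 → X5 ← X2 ← X1
  X2 is a chain here and X2 is conditioned on, so the path is blocked at X2.
Path 6: X0 → X5 ← X3 ← X1
  X3 is a chain here and X3 is conditioned on, so the path is blocked at X3.
At least one path is unblocked, so d-separation fails.

No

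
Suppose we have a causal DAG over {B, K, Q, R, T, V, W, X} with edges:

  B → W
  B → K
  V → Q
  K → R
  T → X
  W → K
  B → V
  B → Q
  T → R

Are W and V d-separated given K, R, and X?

No — W and V are not d-separated given {K, R, X}.

There are 4 undirected paths between W and V; checking each against the conditioning set {K, R, X}:
Path 1: W → K ← B → Q ← V
  Q is a collider here and neither Q nor any of its descendants is conditioned on, so the collider stays closed — the path is blocked at Q.
Path 2: W → K ← B → V
  K is a collider and K is conditioned on, which opens it; B is a fork and B is not conditioned on — no node blocks this path, so it is active.
Path 3: W ← B → Q ← V
  Q is a collider here and neither Q nor any of its descendants is conditioned on, so the collider stays closed — the path is blocked at Q.
Path 4: W ← B → V
  B is a fork and B is not conditioned on — no node blocks this path, so it is active.
At least one path is unblocked, so d-separation fails.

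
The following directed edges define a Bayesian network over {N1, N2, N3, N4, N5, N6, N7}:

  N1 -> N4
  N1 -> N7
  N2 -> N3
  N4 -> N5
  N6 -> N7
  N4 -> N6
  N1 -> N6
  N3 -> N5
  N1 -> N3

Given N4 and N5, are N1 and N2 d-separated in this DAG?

No — N1 and N2 are not d-separated given {N4, N5}.

Enumerating the 4 paths from N1 to N2 and testing each for blocking by {N4, N5}:
Path 1: N1 → N4 → N5 ← N3 ← N2
  N4 is a chain here and N4 is conditioned on, so the path is blocked at N4.
Path 2: N1 → N7 ← N6 ← N4 → N5 ← N3 ← N2
  N7 is a collider here and neither N7 nor any of its descendants is conditioned on, so the collider stays closed — the path is blocked at N7.
Path 3: N1 → N3 ← N2
  N3 is a collider and its descendant N5 is conditioned on, which opens it — no node blocks this path, so it is active.
Path 4: N1 → N6 ← N4 → N5 ← N3 ← N2
  N6 is a collider here and neither N6 nor any of its descendants is conditioned on, so the collider stays closed — the path is blocked at N6.
At least one path is unblocked, so d-separation fails.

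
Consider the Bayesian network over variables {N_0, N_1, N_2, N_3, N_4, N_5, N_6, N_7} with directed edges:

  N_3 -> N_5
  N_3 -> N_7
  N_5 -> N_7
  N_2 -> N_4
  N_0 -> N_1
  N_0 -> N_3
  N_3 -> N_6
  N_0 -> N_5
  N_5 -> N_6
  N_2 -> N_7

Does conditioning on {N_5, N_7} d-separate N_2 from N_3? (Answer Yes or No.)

No

Enumerating the 4 paths from N_2 to N_3 and testing each for blocking by {N_5, N_7}:
Path 1: N_2 → N_7 ← N_3
  N_7 is a collider and N_7 is conditioned on, which opens it — no node blocks this path, so it is active.
Path 2: N_2 → N_7 ← N_5 ← N_3
  N_5 is a chain here and N_5 is conditioned on, so the path is blocked at N_5.
Path 3: N_2 → N_7 ← N_5 → N_6 ← N_3
  N_5 is a fork here and N_5 is conditioned on, so the path is blocked at N_5.
Path 4: N_2 → N_7 ← N_5 ← N_0 → N_3
  N_5 is a chain here and N_5 is conditioned on, so the path is blocked at N_5.
Because an active path exists, N_2 and N_3 are not d-separated.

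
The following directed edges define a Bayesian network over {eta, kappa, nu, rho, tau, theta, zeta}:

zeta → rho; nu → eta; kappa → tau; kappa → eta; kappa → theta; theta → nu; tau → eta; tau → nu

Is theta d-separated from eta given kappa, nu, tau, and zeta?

Yes

There are 6 undirected paths between theta and eta; checking each against the conditioning set {kappa, nu, tau, zeta}:
Path 1: theta → nu ← tau ← kappa → eta
  tau is a chain here and tau is conditioned on, so the path is blocked at tau.
Path 2: theta → nu ← tau → eta
  tau is a fork here and tau is conditioned on, so the path is blocked at tau.
Path 3: theta → nu → eta
  nu is a chain here and nu is conditioned on, so the path is blocked at nu.
Path 4: theta ← kappa → tau → nu → eta
  kappa is a fork here and kappa is conditioned on, so the path is blocked at kappa.
Path 5: theta ← kappa → tau → eta
  kappa is a fork here and kappa is conditioned on, so the path is blocked at kappa.
Path 6: theta ← kappa → eta
  kappa is a fork here and kappa is conditioned on, so the path is blocked at kappa.
Every path is blocked, so theta and eta are d-separated given {kappa, nu, tau, zeta}.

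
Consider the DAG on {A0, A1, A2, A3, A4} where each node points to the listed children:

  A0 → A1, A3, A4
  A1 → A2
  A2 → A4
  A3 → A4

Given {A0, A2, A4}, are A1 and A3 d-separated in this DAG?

We examine all 4 paths between A1 and A3:
Path 1: A1 ← A0 → A3
  A0 is a fork here and A0 is conditioned on, so the path is blocked at A0.
Path 2: A1 ← A0 → A4 ← A3
  A0 is a fork here and A0 is conditioned on, so the path is blocked at A0.
Path 3: A1 → A2 → A4 ← A3
  A2 is a chain here and A2 is conditioned on, so the path is blocked at A2.
Path 4: A1 → A2 → A4 ← A0 → A3
  A2 is a chain here and A2 is conditioned on, so the path is blocked at A2.
Since every path is blocked, d-separation holds.

Yes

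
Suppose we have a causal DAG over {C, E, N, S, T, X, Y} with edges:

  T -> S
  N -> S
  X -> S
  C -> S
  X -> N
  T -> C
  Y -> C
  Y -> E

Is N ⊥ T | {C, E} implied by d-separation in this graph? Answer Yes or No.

Enumerating the 4 paths from N to T and testing each for blocking by {C, E}:
Path 1: N ← X → S ← C ← T
  S is a collider here and neither S nor any of its descendants is conditioned on, so the collider stays closed — the path is blocked at S.
Path 2: N ← X → S ← T
  S is a collider here and neither S nor any of its descendants is conditioned on, so the collider stays closed — the path is blocked at S.
Path 3: N → S ← C ← T
  S is a collider here and neither S nor any of its descendants is conditioned on, so the collider stays closed — the path is blocked at S.
Path 4: N → S ← T
  S is a collider here and neither S nor any of its descendants is conditioned on, so the collider stays closed — the path is blocked at S.
All paths are blocked; N ⊥ T | {C, E} holds.

Yes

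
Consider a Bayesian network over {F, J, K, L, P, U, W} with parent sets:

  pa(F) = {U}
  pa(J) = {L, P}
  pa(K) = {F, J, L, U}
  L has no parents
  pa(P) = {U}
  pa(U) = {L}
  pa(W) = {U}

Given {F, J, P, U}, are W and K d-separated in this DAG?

There are 6 undirected paths between W and K; checking each against the conditioning set {F, J, P, U}:
Path 1: W ← U → P → J → K
  U is a fork here and U is conditioned on, so the path is blocked at U.
Path 2: W ← U → P → J ← L → K
  U is a fork here and U is conditioned on, so the path is blocked at U.
Path 3: W ← U → K
  U is a fork here and U is conditioned on, so the path is blocked at U.
Path 4: W ← U → F → K
  U is a fork here and U is conditioned on, so the path is blocked at U.
Path 5: W ← U ← L → J → K
  U is a chain here and U is conditioned on, so the path is blocked at U.
Path 6: W ← U ← L → K
  U is a chain here and U is conditioned on, so the path is blocked at U.
Since every path is blocked, d-separation holds.

Yes — W and K are d-separated given {F, J, P, U}.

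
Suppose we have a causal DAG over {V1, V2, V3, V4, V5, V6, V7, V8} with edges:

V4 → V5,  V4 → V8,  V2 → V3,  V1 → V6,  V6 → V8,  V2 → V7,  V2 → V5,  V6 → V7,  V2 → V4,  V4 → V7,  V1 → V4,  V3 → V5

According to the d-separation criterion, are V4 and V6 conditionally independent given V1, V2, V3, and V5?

There are 6 undirected paths between V4 and V6; checking each against the conditioning set {V1, V2, V3, V5}:
Path 1: V4 → V8 ← V6
  V8 is a collider here and neither V8 nor any of its descendants is conditioned on, so the collider stays closed — the path is blocked at V8.
Path 2: V4 → V7 ← V6
  V7 is a collider here and neither V7 nor any of its descendants is conditioned on, so the collider stays closed — the path is blocked at V7.
Path 3: V4 ← V2 → V7 ← V6
  V2 is a fork here and V2 is conditioned on, so the path is blocked at V2.
Path 4: V4 ← V1 → V6
  V1 is a fork here and V1 is conditioned on, so the path is blocked at V1.
Path 5: V4 → V5 ← V3 ← V2 → V7 ← V6
  V3 is a chain here and V3 is conditioned on, so the path is blocked at V3.
Path 6: V4 → V5 ← V2 → V7 ← V6
  V2 is a fork here and V2 is conditioned on, so the path is blocked at V2.
All paths are blocked; V4 ⊥ V6 | {V1, V2, V3, V5} holds.

Yes — V4 and V6 are d-separated given {V1, V2, V3, V5}.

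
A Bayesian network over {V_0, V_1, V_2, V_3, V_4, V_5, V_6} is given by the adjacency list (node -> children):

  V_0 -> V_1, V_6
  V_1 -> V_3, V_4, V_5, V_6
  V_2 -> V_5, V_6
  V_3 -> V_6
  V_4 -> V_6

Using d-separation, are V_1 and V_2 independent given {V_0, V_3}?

Yes

Enumerating the 5 paths from V_1 to V_2 and testing each for blocking by {V_0, V_3}:
Path 1: V_1 → V_4 → V_6 ← V_2
  V_6 is a collider here and neither V_6 nor any of its descendants is conditioned on, so the collider stays closed — the path is blocked at V_6.
Path 2: V_1 → V_5 ← V_2
  V_5 is a collider here and neither V_5 nor any of its descendants is conditioned on, so the collider stays closed — the path is blocked at V_5.
Path 3: V_1 ← V_0 → V_6 ← V_2
  V_0 is a fork here and V_0 is conditioned on, so the path is blocked at V_0.
Path 4: V_1 → V_6 ← V_2
  V_6 is a collider here and neither V_6 nor any of its descendants is conditioned on, so the collider stays closed — the path is blocked at V_6.
Path 5: V_1 → V_3 → V_6 ← V_2
  V_3 is a chain here and V_3 is conditioned on, so the path is blocked at V_3.
All paths are blocked; V_1 ⊥ V_2 | {V_0, V_3} holds.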